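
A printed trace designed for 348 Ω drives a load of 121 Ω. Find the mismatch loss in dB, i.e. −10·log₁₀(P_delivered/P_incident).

Γ = (121 − 348)/(121 + 348) = -0.484
|Γ|² = 0.234, so P_del/P_inc = 1 − |Γ|² = 0.766
ML = −10·log₁₀(1 − |Γ|²)

mismatch loss ≈ 1.16 dB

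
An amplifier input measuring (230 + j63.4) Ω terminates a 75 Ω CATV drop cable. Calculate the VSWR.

VSWR ≈ 3.33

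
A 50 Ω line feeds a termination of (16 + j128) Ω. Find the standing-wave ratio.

VSWR ≈ 23.9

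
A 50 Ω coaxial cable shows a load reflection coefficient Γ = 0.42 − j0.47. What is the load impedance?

Z_L = Z_0·(1 + Γ)/(1 − Γ) = 50·(1.42 − j0.47)/(0.58 + j0.47)

Z_L ≈ 54.1 − j84.3 Ω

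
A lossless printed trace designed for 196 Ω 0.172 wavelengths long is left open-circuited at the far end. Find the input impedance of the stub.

Z_in ≈ −j105 Ω

βl = 2π × 0.172 = 61.9°
tan(βl) = 1.87
For an open-circuited stub, Z_in = −jZ_0·cot(βl) = −jZ_0/tan(βl)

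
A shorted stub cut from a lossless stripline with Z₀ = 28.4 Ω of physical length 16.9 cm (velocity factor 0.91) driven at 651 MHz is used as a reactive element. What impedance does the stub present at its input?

Z_in ≈ −j19.8 Ω

λ = v/f = 0.91·c / 651 MHz = 0.419 m
βl = 2π·l/λ = 2π × 0.403 = 145°
tan(βl) = -0.698
For a shorted stub, Z_in = jZ_0·tan(βl)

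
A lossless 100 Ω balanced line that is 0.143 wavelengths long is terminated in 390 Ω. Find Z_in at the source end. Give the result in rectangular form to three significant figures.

Z_in ≈ 40.2 − j71.4 Ω

βl = 2π × 0.143 = 51.5°
tan(βl) = tan(51.5°) = 1.26
Z_in = Z_0·(Z_L + jZ_0·tanβl)/(Z_0 + jZ_L·tanβl)
     = 100·(390 + j126)/(100 + j490)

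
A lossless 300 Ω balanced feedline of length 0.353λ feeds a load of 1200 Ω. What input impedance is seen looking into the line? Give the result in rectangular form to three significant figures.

Z_in ≈ 114 + j205 Ω

βl = 2π × 0.353 = 127°
tan(βl) = tan(127°) = -1.32
Z_in = Z_0·(Z_L + jZ_0·tanβl)/(Z_0 + jZ_L·tanβl)
     = 300·(1200 − j397)/(300 − j1590)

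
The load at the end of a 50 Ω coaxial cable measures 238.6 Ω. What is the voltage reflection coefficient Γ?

Γ = 0.653

Γ = (Z_L − Z_0)/(Z_L + Z_0) = (238.6 − 50)/(238.6 + 50) = 188.6/288.6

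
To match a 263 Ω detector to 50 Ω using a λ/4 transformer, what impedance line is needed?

Z_qwt = √(Z_0·R_L) = √(50 × 263) = √13150

Z_qwt ≈ 115 Ω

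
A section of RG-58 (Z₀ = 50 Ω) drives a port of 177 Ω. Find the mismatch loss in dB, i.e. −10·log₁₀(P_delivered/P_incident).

Γ = (177 − 50)/(177 + 50) = 0.559
|Γ|² = 0.313, so P_del/P_inc = 1 − |Γ|² = 0.687
ML = −10·log₁₀(1 − |Γ|²)

mismatch loss ≈ 1.63 dB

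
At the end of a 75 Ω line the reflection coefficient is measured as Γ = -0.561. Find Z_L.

Z_L ≈ 21.1 Ω

Z_L = Z_0·(1 + Γ)/(1 − Γ) = 75·(0.439)/(1.56)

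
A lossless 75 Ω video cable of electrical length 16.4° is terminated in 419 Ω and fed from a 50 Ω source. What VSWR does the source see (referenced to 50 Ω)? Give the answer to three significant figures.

VSWR ≈ 8.02

tan(βl) = 0.294
Z_in = Z_0·(Z_L + jZ_0·tanβl)/(Z_0 + jZ_L·tanβl) = 123 − j180 Ω
Γ_s = (Z_in − Z_s)/(Z_in + Z_s) = (72.9 − j180)/(173 − j180), |Γ_s| = 0.778
VSWR = (1 + |Γ_s|)/(1 − |Γ_s|)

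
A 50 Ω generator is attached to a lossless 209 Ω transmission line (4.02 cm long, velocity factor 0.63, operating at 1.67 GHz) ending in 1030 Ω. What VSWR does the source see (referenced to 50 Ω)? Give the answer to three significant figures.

VSWR ≈ 8.93

λ = v/f = 0.63·c / 1.67 GHz = 0.113 m
βl = 2π·l/λ = 2π × 0.355 = 128°
tan(βl) = -1.29
Z_in = Z_0·(Z_L + jZ_0·tanβl)/(Z_0 + jZ_L·tanβl) = 66.4 + j152 Ω
Γ_s = (Z_in − Z_s)/(Z_in + Z_s) = (16.4 + j152)/(116 + j152), |Γ_s| = 0.799
VSWR = (1 + |Γ_s|)/(1 − |Γ_s|)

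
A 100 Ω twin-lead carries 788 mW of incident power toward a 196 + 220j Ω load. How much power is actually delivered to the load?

|Γ| = |(96 + j220)/(296 + j220)| = 0.651
|Γ|² = 0.424
P_refl = |Γ|²·P_inc = 334 mW, P_del = (1 − |Γ|²)·P_inc = 454 mW

P_delivered ≈ 454 mW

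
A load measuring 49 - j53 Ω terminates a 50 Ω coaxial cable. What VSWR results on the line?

Γ = (Z_L − Z_0)/(Z_L + Z_0) = (-1 − j53)/(99 − j53)
|Γ| = 53/112 = 0.472
VSWR = (1 + |Γ|)/(1 − |Γ|) = 1.47/0.528

VSWR ≈ 2.79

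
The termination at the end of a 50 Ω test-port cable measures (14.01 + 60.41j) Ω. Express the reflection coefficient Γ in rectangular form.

Γ ≈ 0.174 + j0.78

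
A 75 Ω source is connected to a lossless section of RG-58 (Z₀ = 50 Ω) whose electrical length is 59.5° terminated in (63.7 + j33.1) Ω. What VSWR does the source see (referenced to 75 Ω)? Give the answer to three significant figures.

tan(βl) = 1.7
Z_in = Z_0·(Z_L + jZ_0·tanβl)/(Z_0 + jZ_L·tanβl) = 52.7 − j32.5 Ω
Γ_s = (Z_in − Z_s)/(Z_in + Z_s) = (-22.3 − j32.5)/(128 − j32.5), |Γ_s| = 0.299
VSWR = (1 + |Γ_s|)/(1 − |Γ_s|)

VSWR ≈ 1.85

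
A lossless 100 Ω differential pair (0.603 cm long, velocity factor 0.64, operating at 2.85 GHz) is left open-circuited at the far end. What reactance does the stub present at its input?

λ = v/f = 0.64·c / 2.85 GHz = 0.0674 m
βl = 2π·l/λ = 2π × 0.0895 = 32.2°
tan(βl) = 0.63
For an open-circuited stub, Z_in = −jZ_0·cot(βl) = −jZ_0/tan(βl)

X_in ≈ -159 Ω (capacitive)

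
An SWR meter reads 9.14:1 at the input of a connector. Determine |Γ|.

|Γ| ≈ 0.803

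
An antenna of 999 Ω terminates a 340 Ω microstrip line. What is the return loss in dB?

Γ = (999 − 340)/(999 + 340) = 0.492
RL = −20·log₁₀|Γ| = −20·log₁₀(0.492)

RL ≈ 6.16 dB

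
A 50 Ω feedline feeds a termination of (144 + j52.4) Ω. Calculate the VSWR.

Γ = (Z_L − Z_0)/(Z_L + Z_0) = (94 + j52.4)/(194 + j52.4)
|Γ| = 108/201 = 0.536
VSWR = (1 + |Γ|)/(1 − |Γ|) = 1.54/0.464

VSWR ≈ 3.31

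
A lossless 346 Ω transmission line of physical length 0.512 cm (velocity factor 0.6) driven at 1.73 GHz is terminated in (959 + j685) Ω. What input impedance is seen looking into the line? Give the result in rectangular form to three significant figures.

λ = v/f = 0.6·c / 1.73 GHz = 0.104 m
βl = 2π·l/λ = 2π × 0.0492 = 17.7°
tan(βl) = tan(17.7°) = 0.319
Z_in = Z_0·(Z_L + jZ_0·tanβl)/(Z_0 + jZ_L·tanβl)
     = 346·(959 + j796)/(127 + j306)

Z_in ≈ 1150 − j606 Ω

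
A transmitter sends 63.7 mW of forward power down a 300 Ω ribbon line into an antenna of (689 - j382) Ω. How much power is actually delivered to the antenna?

|Γ| = |(389 − j382)/(989 − j382)| = 0.514
|Γ|² = 0.264
P_refl = |Γ|²·P_inc = 16.8 mW, P_del = (1 − |Γ|²)·P_inc = 46.9 mW

P_delivered ≈ 46.9 mW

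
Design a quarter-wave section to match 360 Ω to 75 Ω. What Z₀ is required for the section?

Z_qwt = √(Z_0·R_L) = √(75 × 360) = √27000

Z_qwt ≈ 164 Ω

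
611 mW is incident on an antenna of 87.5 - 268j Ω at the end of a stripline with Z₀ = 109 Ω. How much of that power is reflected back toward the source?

P_reflected ≈ 400 mW

|Γ| = |(-21.5 − j268)/(196.5 − j268)| = 0.809
|Γ|² = 0.655
P_refl = |Γ|²·P_inc = 400 mW, P_del = (1 − |Γ|²)·P_inc = 211 mW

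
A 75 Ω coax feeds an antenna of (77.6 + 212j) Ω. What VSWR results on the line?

Γ = (Z_L − Z_0)/(Z_L + Z_0) = (2.6 + j212)/(152.6 + j212)
|Γ| = 212/261 = 0.812
VSWR = (1 + |Γ|)/(1 − |Γ|) = 1.81/0.188

VSWR ≈ 9.62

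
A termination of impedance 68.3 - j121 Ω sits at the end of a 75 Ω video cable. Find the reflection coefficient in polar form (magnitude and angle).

Γ = (Z_L − Z_0)/(Z_L + Z_0) = (-6.7 − j121)/(143.3 − j121)
|Γ| = 121/188 = 0.646

Γ ≈ 0.646 ∠ -53°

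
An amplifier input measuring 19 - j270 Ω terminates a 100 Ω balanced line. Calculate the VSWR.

Γ = (Z_L − Z_0)/(Z_L + Z_0) = (-81 − j270)/(119 − j270)
|Γ| = 282/295 = 0.955
VSWR = (1 + |Γ|)/(1 − |Γ|) = 1.96/0.0446

VSWR ≈ 43.8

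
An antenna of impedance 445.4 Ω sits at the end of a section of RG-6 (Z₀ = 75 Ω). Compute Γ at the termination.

Γ = (Z_L − Z_0)/(Z_L + Z_0) = (445.4 − 75)/(445.4 + 75) = 370.4/520.4

Γ = 0.712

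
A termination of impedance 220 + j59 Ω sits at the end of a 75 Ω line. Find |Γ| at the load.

|Γ| ≈ 0.52

Γ = (Z_L − Z_0)/(Z_L + Z_0) = (145 + j59)/(295 + j59)
|Γ| = 157/301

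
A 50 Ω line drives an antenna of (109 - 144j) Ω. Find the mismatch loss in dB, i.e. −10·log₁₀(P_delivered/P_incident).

mismatch loss ≈ 3.24 dB

Γ = (59 − j144)/(159 − j144), |Γ| = 0.725
|Γ|² = 0.526, so P_del/P_inc = 1 − |Γ|² = 0.474
ML = −10·log₁₀(1 − |Γ|²)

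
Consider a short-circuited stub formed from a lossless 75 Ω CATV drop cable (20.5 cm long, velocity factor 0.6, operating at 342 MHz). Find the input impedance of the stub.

λ = v/f = 0.6·c / 342 MHz = 0.526 m
βl = 2π·l/λ = 2π × 0.39 = 140°
tan(βl) = -0.833
For a short-circuited stub, Z_in = jZ_0·tan(βl)

Z_in ≈ −j62.4 Ω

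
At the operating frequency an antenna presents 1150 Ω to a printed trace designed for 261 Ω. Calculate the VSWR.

Γ = (1150 − 261)/(1150 + 261) = 0.63
VSWR = (1 + 0.63)/(1 − 0.63)

VSWR ≈ 4.41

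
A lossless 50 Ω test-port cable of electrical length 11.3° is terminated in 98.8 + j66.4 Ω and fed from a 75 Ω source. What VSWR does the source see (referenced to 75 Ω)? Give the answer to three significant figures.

VSWR ≈ 2.04

tan(βl) = 0.2
Z_in = Z_0·(Z_L + jZ_0·tanβl)/(Z_0 + jZ_L·tanβl) = 148 + j24.6 Ω
Γ_s = (Z_in − Z_s)/(Z_in + Z_s) = (72.7 + j24.6)/(223 + j24.6), |Γ_s| = 0.343
VSWR = (1 + |Γ_s|)/(1 − |Γ_s|)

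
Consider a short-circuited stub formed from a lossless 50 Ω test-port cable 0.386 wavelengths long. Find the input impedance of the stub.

Z_in ≈ −j43.5 Ω

βl = 2π × 0.386 = 139°
tan(βl) = -0.871
For a short-circuited stub, Z_in = jZ_0·tan(βl)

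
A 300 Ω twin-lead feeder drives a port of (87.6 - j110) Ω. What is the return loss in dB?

Γ = (-212.4 − j110)/(387.6 − j110), |Γ| = 0.594
RL = −20·log₁₀|Γ| = −20·log₁₀(0.594)

RL ≈ 4.53 dB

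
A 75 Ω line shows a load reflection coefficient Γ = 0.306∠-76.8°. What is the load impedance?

Z_L ≈ 71.3 − j46.8 Ω

Z_L = Z_0·(1 + Γ)/(1 − Γ) = 75·(1.07 − j0.298)/(0.93 + j0.298)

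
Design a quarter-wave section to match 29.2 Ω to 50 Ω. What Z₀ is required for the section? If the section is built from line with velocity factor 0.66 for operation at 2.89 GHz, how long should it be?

Z_qwt ≈ 38.2 Ω; length ≈ 1.71 cm

Z_qwt = √(Z_0·R_L) = √(50 × 29.2) = √1460
λ = 0.66·c/f = 0.0685 m, so l = λ/4 = 0.0171 m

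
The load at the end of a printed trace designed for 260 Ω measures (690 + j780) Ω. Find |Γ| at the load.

Γ = (Z_L − Z_0)/(Z_L + Z_0) = (430 + j780)/(950 + j780)
|Γ| = 891/1230

|Γ| ≈ 0.725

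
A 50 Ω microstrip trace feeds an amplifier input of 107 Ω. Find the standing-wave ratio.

VSWR ≈ 2.14

Γ = (107 − 50)/(107 + 50) = 0.363
VSWR = (1 + 0.363)/(1 − 0.363)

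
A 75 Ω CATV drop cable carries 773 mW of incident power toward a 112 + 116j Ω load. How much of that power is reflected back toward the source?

|Γ| = |(37 + j116)/(187 + j116)| = 0.553
|Γ|² = 0.306
P_refl = |Γ|²·P_inc = 237 mW, P_del = (1 − |Γ|²)·P_inc = 536 mW

P_reflected ≈ 237 mW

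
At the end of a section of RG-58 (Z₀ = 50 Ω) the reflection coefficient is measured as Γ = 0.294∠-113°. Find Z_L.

Z_L ≈ 34.7 − j20.6 Ω

Z_L = Z_0·(1 + Γ)/(1 − Γ) = 50·(0.885 − j0.271)/(1.11 + j0.271)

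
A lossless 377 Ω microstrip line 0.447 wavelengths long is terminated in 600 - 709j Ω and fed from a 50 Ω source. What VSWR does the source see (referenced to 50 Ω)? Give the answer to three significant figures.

βl = 2π × 0.447 = 161°
tan(βl) = -0.346
Z_in = Z_0·(Z_L + jZ_0·tanβl)/(Z_0 + jZ_L·tanβl) = 1580 + j86.8 Ω
Γ_s = (Z_in − Z_s)/(Z_in + Z_s) = (1530 + j86.8)/(1630 + j86.8), |Γ_s| = 0.939
VSWR = (1 + |Γ_s|)/(1 − |Γ_s|)

VSWR ≈ 31.7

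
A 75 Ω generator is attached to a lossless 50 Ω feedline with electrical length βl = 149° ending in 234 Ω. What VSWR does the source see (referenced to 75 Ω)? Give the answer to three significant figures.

tan(βl) = -0.601
Z_in = Z_0·(Z_L + jZ_0·tanβl)/(Z_0 + jZ_L·tanβl) = 35.8 + j70.5 Ω
Γ_s = (Z_in − Z_s)/(Z_in + Z_s) = (-39.2 + j70.5)/(111 + j70.5), |Γ_s| = 0.615
VSWR = (1 + |Γ_s|)/(1 − |Γ_s|)

VSWR ≈ 4.19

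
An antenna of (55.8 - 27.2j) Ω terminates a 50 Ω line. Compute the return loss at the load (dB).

Γ = (5.8 − j27.2)/(105.8 − j27.2), |Γ| = 0.255
RL = −20·log₁₀|Γ| = −20·log₁₀(0.255)

RL ≈ 11.9 dB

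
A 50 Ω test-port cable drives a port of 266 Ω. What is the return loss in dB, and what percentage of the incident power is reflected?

RL ≈ 3.3 dB; 46.7% of incident power reflected

Γ = (266 − 50)/(266 + 50) = 0.684
RL = −20·log₁₀(0.684) = 3.3 dB
P_refl/P_inc = |Γ|² = 0.467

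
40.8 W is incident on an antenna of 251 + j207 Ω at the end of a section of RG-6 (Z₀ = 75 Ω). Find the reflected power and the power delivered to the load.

|Γ| = |(176 + j207)/(326 + j207)| = 0.704
|Γ|² = 0.495
P_refl = |Γ|²·P_inc = 20.2 W, P_del = (1 − |Γ|²)·P_inc = 20.6 W

P_reflected ≈ 20.2 W; P_delivered ≈ 20.6 W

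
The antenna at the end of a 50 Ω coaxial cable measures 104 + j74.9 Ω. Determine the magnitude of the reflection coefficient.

|Γ| ≈ 0.539

Γ = (Z_L − Z_0)/(Z_L + Z_0) = (54 + j74.9)/(154 + j74.9)
|Γ| = 92.3/171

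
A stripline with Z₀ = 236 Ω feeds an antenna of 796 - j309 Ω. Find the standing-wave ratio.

VSWR ≈ 3.92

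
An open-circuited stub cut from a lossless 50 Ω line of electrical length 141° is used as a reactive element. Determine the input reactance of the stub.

tan(βl) = -0.81
For an open-circuited stub, Z_in = −jZ_0·cot(βl) = −jZ_0/tan(βl)

X_in ≈ 61.7 Ω (inductive)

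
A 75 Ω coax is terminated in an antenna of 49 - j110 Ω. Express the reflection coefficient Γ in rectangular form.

Γ = (Z_L − Z_0)/(Z_L + Z_0) = (-26 − j110)/(124 − j110)

Γ ≈ 0.323 − j0.601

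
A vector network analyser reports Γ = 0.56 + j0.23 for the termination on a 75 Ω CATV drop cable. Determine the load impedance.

Z_L = Z_0·(1 + Γ)/(1 − Γ) = 75·(1.56 + j0.23)/(0.44 − j0.23)

Z_L ≈ 193 + j140 Ω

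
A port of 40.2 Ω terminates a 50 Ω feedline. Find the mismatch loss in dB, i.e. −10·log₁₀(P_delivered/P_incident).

mismatch loss ≈ 0.0516 dB

Γ = (40.2 − 50)/(40.2 + 50) = -0.109
|Γ|² = 0.0118, so P_del/P_inc = 1 − |Γ|² = 0.988
ML = −10·log₁₀(1 − |Γ|²)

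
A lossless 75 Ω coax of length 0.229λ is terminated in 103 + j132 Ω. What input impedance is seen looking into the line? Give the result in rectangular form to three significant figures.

Z_in ≈ 23.1 − j37.3 Ω

βl = 2π × 0.229 = 82.4°
tan(βl) = tan(82.4°) = 7.53
Z_in = Z_0·(Z_L + jZ_0·tanβl)/(Z_0 + jZ_L·tanβl)
     = 75·(103 + j697)/(-920 + j776)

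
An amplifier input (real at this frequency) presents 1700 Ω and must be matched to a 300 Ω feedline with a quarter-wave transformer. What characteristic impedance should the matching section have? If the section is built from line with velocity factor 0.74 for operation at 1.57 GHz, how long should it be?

Z_qwt = √(Z_0·R_L) = √(300 × 1700) = √510000
λ = 0.74·c/f = 0.141 m, so l = λ/4 = 0.0354 m

Z_qwt ≈ 714 Ω; length ≈ 3.54 cm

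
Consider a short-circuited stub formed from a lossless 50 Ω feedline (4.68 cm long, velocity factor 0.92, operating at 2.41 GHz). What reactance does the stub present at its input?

X_in ≈ -32.3 Ω (capacitive)

λ = v/f = 0.92·c / 2.41 GHz = 0.115 m
βl = 2π·l/λ = 2π × 0.409 = 147°
tan(βl) = -0.647
For a short-circuited stub, Z_in = jZ_0·tan(βl)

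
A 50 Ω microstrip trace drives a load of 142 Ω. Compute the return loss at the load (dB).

RL ≈ 6.39 dB

Γ = (142 − 50)/(142 + 50) = 0.479
RL = −20·log₁₀|Γ| = −20·log₁₀(0.479)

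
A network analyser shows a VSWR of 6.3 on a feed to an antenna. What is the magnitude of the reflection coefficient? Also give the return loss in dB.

|Γ| = (S − 1)/(S + 1) = (6.3 − 1)/(6.3 + 1) = 5.3/7.3
RL = −20·log₁₀|Γ| = −20·log₁₀(0.726)

|Γ| ≈ 0.726; return loss ≈ 2.78 dB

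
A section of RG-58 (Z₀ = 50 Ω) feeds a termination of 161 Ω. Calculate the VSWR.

Γ = (161 − 50)/(161 + 50) = 0.526
VSWR = (1 + 0.526)/(1 − 0.526)

VSWR ≈ 3.22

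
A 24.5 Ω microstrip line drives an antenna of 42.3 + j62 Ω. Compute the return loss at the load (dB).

Γ = (17.8 + j62)/(66.8 + j62), |Γ| = 0.708
RL = −20·log₁₀|Γ| = −20·log₁₀(0.708)

RL ≈ 3 dB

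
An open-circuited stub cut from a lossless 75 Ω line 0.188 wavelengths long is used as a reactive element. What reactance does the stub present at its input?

βl = 2π × 0.188 = 67.7°
tan(βl) = 2.44
For an open-circuited stub, Z_in = −jZ_0·cot(βl) = −jZ_0/tan(βl)

X_in ≈ -30.8 Ω (capacitive)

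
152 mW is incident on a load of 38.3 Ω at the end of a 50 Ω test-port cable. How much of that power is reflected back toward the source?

P_reflected ≈ 2.67 mW

Γ = (38.3 − 50)/(38.3 + 50) = -0.133
|Γ|² = 0.0176
P_refl = |Γ|²·P_inc = 2.67 mW, P_del = (1 − |Γ|²)·P_inc = 149 mW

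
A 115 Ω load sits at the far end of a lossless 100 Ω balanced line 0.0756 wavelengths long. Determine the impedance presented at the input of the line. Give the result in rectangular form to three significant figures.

βl = 2π × 0.0756 = 27.2°
tan(βl) = tan(27.2°) = 0.514
Z_in = Z_0·(Z_L + jZ_0·tanβl)/(Z_0 + jZ_L·tanβl)
     = 100·(115 + j51.4)/(100 + j59.1)

Z_in ≈ 108 − j12.3 Ω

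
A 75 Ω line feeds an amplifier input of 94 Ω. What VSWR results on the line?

VSWR ≈ 1.25

Γ = (94 − 75)/(94 + 75) = 0.112
VSWR = (1 + 0.112)/(1 − 0.112)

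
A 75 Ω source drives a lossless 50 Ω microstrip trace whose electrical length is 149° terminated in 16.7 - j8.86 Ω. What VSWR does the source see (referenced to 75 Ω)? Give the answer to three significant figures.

tan(βl) = -0.601
Z_in = Z_0·(Z_L + jZ_0·tanβl)/(Z_0 + jZ_L·tanβl) = 27.1 − j37.5 Ω
Γ_s = (Z_in − Z_s)/(Z_in + Z_s) = (-47.9 − j37.5)/(102 − j37.5), |Γ_s| = 0.559
VSWR = (1 + |Γ_s|)/(1 − |Γ_s|)

VSWR ≈ 3.54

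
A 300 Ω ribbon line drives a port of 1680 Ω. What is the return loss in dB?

RL ≈ 3.14 dB

Γ = (1680 − 300)/(1680 + 300) = 0.697
RL = −20·log₁₀|Γ| = −20·log₁₀(0.697)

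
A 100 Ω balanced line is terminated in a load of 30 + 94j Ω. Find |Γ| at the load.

Γ = (Z_L − Z_0)/(Z_L + Z_0) = (-70 + j94)/(130 + j94)
|Γ| = 117/160

|Γ| ≈ 0.731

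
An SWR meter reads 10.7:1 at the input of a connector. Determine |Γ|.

|Γ| ≈ 0.829

|Γ| = (S − 1)/(S + 1) = (10.7 − 1)/(10.7 + 1) = 9.7/11.7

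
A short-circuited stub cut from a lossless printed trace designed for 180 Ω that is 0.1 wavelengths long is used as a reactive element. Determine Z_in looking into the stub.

Z_in ≈ +j131 Ω

βl = 2π × 0.1 = 36°
tan(βl) = 0.727
For a short-circuited stub, Z_in = jZ_0·tan(βl)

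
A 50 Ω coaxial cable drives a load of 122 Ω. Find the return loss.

RL ≈ 7.56 dB

Γ = (122 − 50)/(122 + 50) = 0.419
RL = −20·log₁₀|Γ| = −20·log₁₀(0.419)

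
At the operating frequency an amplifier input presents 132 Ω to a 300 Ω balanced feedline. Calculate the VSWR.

Γ = (132 − 300)/(132 + 300) = -0.389
VSWR = (1 + 0.389)/(1 − 0.389)

VSWR ≈ 2.27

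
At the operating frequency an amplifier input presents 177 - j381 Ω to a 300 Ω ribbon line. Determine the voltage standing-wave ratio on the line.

VSWR ≈ 4.81

Γ = (Z_L − Z_0)/(Z_L + Z_0) = (-123 − j381)/(477 − j381)
|Γ| = 400/610 = 0.656
VSWR = (1 + |Γ|)/(1 − |Γ|) = 1.66/0.344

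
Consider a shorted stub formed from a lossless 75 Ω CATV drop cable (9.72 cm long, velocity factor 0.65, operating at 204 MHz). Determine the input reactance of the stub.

λ = v/f = 0.65·c / 204 MHz = 0.956 m
βl = 2π·l/λ = 2π × 0.102 = 36.6°
tan(βl) = 0.743
For a shorted stub, Z_in = jZ_0·tan(βl)

X_in ≈ 55.7 Ω (inductive)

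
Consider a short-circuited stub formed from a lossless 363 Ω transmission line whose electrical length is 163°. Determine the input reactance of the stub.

tan(βl) = -0.306
For a short-circuited stub, Z_in = jZ_0·tan(βl)

X_in ≈ -111 Ω (capacitive)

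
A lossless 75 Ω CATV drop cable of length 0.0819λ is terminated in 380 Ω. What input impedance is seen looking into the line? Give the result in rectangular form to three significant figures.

βl = 2π × 0.0819 = 29.5°
tan(βl) = tan(29.5°) = 0.565
Z_in = Z_0·(Z_L + jZ_0·tanβl)/(Z_0 + jZ_L·tanβl)
     = 75·(380 + j42.4)/(75 + j215)

Z_in ≈ 54.5 − j114 Ω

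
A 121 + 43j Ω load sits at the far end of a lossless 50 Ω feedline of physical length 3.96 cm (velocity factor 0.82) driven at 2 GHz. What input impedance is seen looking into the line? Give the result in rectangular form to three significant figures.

λ = v/f = 0.82·c / 2 GHz = 0.123 m
βl = 2π·l/λ = 2π × 0.322 = 116°
tan(βl) = tan(116°) = -2.06
Z_in = Z_0·(Z_L + jZ_0·tanβl)/(Z_0 + jZ_L·tanβl)
     = 50·(121 − j60)/(139 − j249)

Z_in ≈ 19.5 + j13.4 Ω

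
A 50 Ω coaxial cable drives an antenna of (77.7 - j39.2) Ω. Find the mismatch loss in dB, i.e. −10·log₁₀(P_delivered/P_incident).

Γ = (27.7 − j39.2)/(127.7 − j39.2), |Γ| = 0.359
|Γ|² = 0.129, so P_del/P_inc = 1 − |Γ|² = 0.871
ML = −10·log₁₀(1 − |Γ|²)

mismatch loss ≈ 0.6 dB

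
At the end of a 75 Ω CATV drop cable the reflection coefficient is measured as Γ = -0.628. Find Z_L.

Z_L = Z_0·(1 + Γ)/(1 − Γ) = 75·(0.372)/(1.63)

Z_L ≈ 17.1 Ω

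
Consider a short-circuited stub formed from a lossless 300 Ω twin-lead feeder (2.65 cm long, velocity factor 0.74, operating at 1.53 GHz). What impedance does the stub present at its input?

Z_in ≈ +j666 Ω

λ = v/f = 0.74·c / 1.53 GHz = 0.145 m
βl = 2π·l/λ = 2π × 0.183 = 65.7°
tan(βl) = 2.22
For a short-circuited stub, Z_in = jZ_0·tan(βl)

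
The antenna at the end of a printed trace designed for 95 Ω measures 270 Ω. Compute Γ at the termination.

Γ = 0.479

Γ = (Z_L − Z_0)/(Z_L + Z_0) = (270 − 95)/(270 + 95) = 175/365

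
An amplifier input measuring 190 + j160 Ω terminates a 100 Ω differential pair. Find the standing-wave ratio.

VSWR ≈ 3.49

Γ = (Z_L − Z_0)/(Z_L + Z_0) = (90 + j160)/(290 + j160)
|Γ| = 184/331 = 0.554
VSWR = (1 + |Γ|)/(1 − |Γ|) = 1.55/0.446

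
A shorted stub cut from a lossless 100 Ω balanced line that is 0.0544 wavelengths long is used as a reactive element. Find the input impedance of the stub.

βl = 2π × 0.0544 = 19.6°
tan(βl) = 0.356
For a shorted stub, Z_in = jZ_0·tan(βl)

Z_in ≈ +j35.6 Ω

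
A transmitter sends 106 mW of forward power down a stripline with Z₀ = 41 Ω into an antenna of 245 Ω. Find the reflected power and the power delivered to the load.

P_reflected ≈ 53.9 mW; P_delivered ≈ 52.1 mW

Γ = (245 − 41)/(245 + 41) = 0.713
|Γ|² = 0.509
P_refl = |Γ|²·P_inc = 53.9 mW, P_del = (1 − |Γ|²)·P_inc = 52.1 mW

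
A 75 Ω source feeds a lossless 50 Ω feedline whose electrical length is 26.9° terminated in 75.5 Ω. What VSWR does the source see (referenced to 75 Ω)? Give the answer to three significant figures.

VSWR ≈ 1.46

tan(βl) = 0.507
Z_in = Z_0·(Z_L + jZ_0·tanβl)/(Z_0 + jZ_L·tanβl) = 59.8 − j20.5 Ω
Γ_s = (Z_in − Z_s)/(Z_in + Z_s) = (-15.2 − j20.5)/(135 − j20.5), |Γ_s| = 0.187
VSWR = (1 + |Γ_s|)/(1 − |Γ_s|)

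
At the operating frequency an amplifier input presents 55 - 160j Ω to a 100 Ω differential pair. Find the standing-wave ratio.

Γ = (Z_L − Z_0)/(Z_L + Z_0) = (-45 − j160)/(155 − j160)
|Γ| = 166/223 = 0.746
VSWR = (1 + |Γ|)/(1 − |Γ|) = 1.75/0.254

VSWR ≈ 6.88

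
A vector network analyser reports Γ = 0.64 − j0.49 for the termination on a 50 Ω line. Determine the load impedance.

Z_L = Z_0·(1 + Γ)/(1 − Γ) = 50·(1.64 − j0.49)/(0.36 + j0.49)

Z_L ≈ 47.4 − j133 Ω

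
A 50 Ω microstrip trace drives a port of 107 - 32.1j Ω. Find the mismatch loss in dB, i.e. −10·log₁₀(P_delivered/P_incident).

Γ = (57 − j32.1)/(157 − j32.1), |Γ| = 0.408
|Γ|² = 0.167, so P_del/P_inc = 1 − |Γ|² = 0.833
ML = −10·log₁₀(1 − |Γ|²)

mismatch loss ≈ 0.792 dB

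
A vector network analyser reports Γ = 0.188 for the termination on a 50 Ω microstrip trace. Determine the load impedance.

Z_L = Z_0·(1 + Γ)/(1 − Γ) = 50·(1.19)/(0.812)

Z_L ≈ 73.2 Ω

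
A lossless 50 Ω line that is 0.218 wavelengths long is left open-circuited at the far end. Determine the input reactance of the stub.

βl = 2π × 0.218 = 78.5°
tan(βl) = 4.91
For an open-circuited stub, Z_in = −jZ_0·cot(βl) = −jZ_0/tan(βl)

X_in ≈ -10.2 Ω (capacitive)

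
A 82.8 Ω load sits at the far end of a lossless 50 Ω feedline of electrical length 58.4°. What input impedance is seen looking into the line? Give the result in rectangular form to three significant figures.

Z_in ≈ 36.6 − j17.2 Ω

tan(βl) = tan(58.4°) = 1.63
Z_in = Z_0·(Z_L + jZ_0·tanβl)/(Z_0 + jZ_L·tanβl)
     = 50·(82.8 + j81.3)/(50 + j135)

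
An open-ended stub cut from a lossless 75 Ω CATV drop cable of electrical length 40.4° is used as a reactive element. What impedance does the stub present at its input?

Z_in ≈ −j88.1 Ω

tan(βl) = 0.851
For an open-ended stub, Z_in = −jZ_0·cot(βl) = −jZ_0/tan(βl)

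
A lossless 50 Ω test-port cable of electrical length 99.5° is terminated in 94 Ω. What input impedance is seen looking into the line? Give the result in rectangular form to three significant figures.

Z_in ≈ 27.1 + j5.95 Ω

tan(βl) = tan(99.5°) = -5.98
Z_in = Z_0·(Z_L + jZ_0·tanβl)/(Z_0 + jZ_L·tanβl)
     = 50·(94 − j299)/(50 − j562)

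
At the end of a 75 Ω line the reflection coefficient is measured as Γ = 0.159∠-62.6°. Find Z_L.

Z_L ≈ 83.2 − j24.1 Ω

Z_L = Z_0·(1 + Γ)/(1 − Γ) = 75·(1.07 − j0.141)/(0.927 + j0.141)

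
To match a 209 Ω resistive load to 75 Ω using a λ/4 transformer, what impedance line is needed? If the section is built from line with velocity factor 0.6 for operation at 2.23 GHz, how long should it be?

Z_qwt ≈ 125 Ω; length ≈ 2.02 cm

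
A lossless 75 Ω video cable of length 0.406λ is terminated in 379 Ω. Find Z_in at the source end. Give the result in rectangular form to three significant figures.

Z_in ≈ 44 + j98.9 Ω

βl = 2π × 0.406 = 146°
tan(βl) = tan(146°) = -0.67
Z_in = Z_0·(Z_L + jZ_0·tanβl)/(Z_0 + jZ_L·tanβl)
     = 75·(379 − j50.3)/(75 − j254)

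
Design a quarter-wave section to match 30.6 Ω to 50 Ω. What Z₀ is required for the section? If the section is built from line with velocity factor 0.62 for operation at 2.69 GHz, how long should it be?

Z_qwt ≈ 39.1 Ω; length ≈ 1.73 cm

Z_qwt = √(Z_0·R_L) = √(50 × 30.6) = √1530
λ = 0.62·c/f = 0.0691 m, so l = λ/4 = 0.0173 m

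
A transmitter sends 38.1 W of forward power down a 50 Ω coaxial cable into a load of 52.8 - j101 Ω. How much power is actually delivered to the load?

|Γ| = |(2.8 − j101)/(102.8 − j101)| = 0.701
|Γ|² = 0.492
P_refl = |Γ|²·P_inc = 18.7 W, P_del = (1 − |Γ|²)·P_inc = 19.4 W

P_delivered ≈ 19.4 W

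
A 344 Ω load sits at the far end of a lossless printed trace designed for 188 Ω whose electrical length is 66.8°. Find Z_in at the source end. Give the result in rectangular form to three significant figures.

tan(βl) = tan(66.8°) = 2.33
Z_in = Z_0·(Z_L + jZ_0·tanβl)/(Z_0 + jZ_L·tanβl)
     = 188·(344 + j439)/(188 + j803)

Z_in ≈ 115 − j53.6 Ω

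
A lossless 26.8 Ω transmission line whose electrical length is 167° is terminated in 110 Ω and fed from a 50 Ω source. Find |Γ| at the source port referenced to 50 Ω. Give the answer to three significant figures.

|Γ| ≈ 0.431

tan(βl) = -0.231
Z_in = Z_0·(Z_L + jZ_0·tanβl)/(Z_0 + jZ_L·tanβl) = 61 + j51.7 Ω
Γ_s = (Z_in − Z_s)/(Z_in + Z_s) = (11 + j51.7)/(111 + j51.7), |Γ_s| = 0.431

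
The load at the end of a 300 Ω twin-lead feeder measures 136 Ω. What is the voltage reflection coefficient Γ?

Γ = -0.376

Γ = (Z_L − Z_0)/(Z_L + Z_0) = (136 − 300)/(136 + 300) = -164/436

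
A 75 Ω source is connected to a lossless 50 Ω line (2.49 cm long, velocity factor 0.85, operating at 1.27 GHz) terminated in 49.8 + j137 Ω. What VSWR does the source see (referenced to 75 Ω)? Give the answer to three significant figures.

λ = v/f = 0.85·c / 1.27 GHz = 0.201 m
βl = 2π·l/λ = 2π × 0.124 = 44.6°
tan(βl) = 0.988
Z_in = Z_0·(Z_L + jZ_0·tanβl)/(Z_0 + jZ_L·tanβl) = 25.4 − j94.6 Ω
Γ_s = (Z_in − Z_s)/(Z_in + Z_s) = (-49.6 − j94.6)/(100 − j94.6), |Γ_s| = 0.775
VSWR = (1 + |Γ_s|)/(1 − |Γ_s|)

VSWR ≈ 7.87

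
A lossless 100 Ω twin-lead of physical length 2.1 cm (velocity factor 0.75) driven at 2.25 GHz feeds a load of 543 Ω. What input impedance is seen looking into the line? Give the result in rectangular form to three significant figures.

λ = v/f = 0.75·c / 2.25 GHz = 0.1 m
βl = 2π·l/λ = 2π × 0.21 = 75.6°
tan(βl) = tan(75.6°) = 3.89
Z_in = Z_0·(Z_L + jZ_0·tanβl)/(Z_0 + jZ_L·tanβl)
     = 100·(543 + j389)/(100 + j2110)

Z_in ≈ 19.6 − j24.7 Ω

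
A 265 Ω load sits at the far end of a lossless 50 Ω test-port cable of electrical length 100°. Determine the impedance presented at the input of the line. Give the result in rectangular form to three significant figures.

Z_in ≈ 9.72 + j8.49 Ω

tan(βl) = tan(100°) = -5.67
Z_in = Z_0·(Z_L + jZ_0·tanβl)/(Z_0 + jZ_L·tanβl)
     = 50·(265 − j284)/(50 − j1500)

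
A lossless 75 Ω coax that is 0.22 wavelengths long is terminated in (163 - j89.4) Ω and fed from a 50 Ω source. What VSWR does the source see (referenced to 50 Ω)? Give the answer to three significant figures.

βl = 2π × 0.22 = 79.2°
tan(βl) = 5.24
Z_in = Z_0·(Z_L + jZ_0·tanβl)/(Z_0 + jZ_L·tanβl) = 25.5 + j1.89 Ω
Γ_s = (Z_in − Z_s)/(Z_in + Z_s) = (-24.5 + j1.89)/(75.5 + j1.89), |Γ_s| = 0.326
VSWR = (1 + |Γ_s|)/(1 − |Γ_s|)

VSWR ≈ 1.97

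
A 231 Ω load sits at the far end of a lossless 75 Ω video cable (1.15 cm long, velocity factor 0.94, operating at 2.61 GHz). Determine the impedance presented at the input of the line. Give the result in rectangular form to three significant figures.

Z_in ≈ 54.2 − j72.6 Ω

λ = v/f = 0.94·c / 2.61 GHz = 0.108 m
βl = 2π·l/λ = 2π × 0.106 = 38.3°
tan(βl) = tan(38.3°) = 0.79
Z_in = Z_0·(Z_L + jZ_0·tanβl)/(Z_0 + jZ_L·tanβl)
     = 75·(231 + j59.3)/(75 + j183)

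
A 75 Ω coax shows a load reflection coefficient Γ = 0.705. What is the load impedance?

Z_L = Z_0·(1 + Γ)/(1 − Γ) = 75·(1.71)/(0.295)

Z_L ≈ 433 Ω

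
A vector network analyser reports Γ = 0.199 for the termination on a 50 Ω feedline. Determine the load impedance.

Z_L ≈ 74.8 Ω

Z_L = Z_0·(1 + Γ)/(1 − Γ) = 50·(1.2)/(0.801)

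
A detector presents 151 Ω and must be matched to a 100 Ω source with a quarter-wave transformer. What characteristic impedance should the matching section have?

Z_qwt ≈ 123 Ω

Z_qwt = √(Z_0·R_L) = √(100 × 151) = √15100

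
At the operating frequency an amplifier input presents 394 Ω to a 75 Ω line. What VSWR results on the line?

Γ = (394 − 75)/(394 + 75) = 0.68
VSWR = (1 + 0.68)/(1 − 0.68)

VSWR ≈ 5.25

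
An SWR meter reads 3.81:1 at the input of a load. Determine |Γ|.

|Γ| ≈ 0.584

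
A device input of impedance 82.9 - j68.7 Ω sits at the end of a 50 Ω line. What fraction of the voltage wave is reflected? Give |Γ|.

|Γ| ≈ 0.509

Γ = (Z_L − Z_0)/(Z_L + Z_0) = (32.9 − j68.7)/(132.9 − j68.7)
|Γ| = 76.2/150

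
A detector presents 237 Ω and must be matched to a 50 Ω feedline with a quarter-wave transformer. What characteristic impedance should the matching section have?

Z_qwt ≈ 109 Ω

Z_qwt = √(Z_0·R_L) = √(50 × 237) = √11850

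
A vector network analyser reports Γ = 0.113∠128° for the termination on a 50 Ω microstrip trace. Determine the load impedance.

Z_L = Z_0·(1 + Γ)/(1 − Γ) = 50·(0.93 + j0.089)/(1.07 − j0.089)

Z_L ≈ 42.9 + j7.73 Ω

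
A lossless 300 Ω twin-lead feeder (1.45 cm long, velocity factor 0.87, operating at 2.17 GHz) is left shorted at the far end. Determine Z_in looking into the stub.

Z_in ≈ +j284 Ω

λ = v/f = 0.87·c / 2.17 GHz = 0.12 m
βl = 2π·l/λ = 2π × 0.121 = 43.4°
tan(βl) = 0.946
For a shorted stub, Z_in = jZ_0·tan(βl)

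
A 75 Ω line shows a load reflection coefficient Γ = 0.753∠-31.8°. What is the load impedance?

Z_L = Z_0·(1 + Γ)/(1 − Γ) = 75·(1.64 − j0.397)/(0.36 + j0.397)

Z_L ≈ 113 − j207 Ω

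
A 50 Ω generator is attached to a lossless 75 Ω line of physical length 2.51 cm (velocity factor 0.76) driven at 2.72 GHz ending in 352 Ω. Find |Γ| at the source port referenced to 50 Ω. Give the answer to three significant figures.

|Γ| ≈ 0.557

λ = v/f = 0.76·c / 2.72 GHz = 0.0838 m
βl = 2π·l/λ = 2π × 0.299 = 108°
tan(βl) = -3.12
Z_in = Z_0·(Z_L + jZ_0·tanβl)/(Z_0 + jZ_L·tanβl) = 17.5 + j22.9 Ω
Γ_s = (Z_in − Z_s)/(Z_in + Z_s) = (-32.5 + j22.9)/(67.5 + j22.9), |Γ_s| = 0.557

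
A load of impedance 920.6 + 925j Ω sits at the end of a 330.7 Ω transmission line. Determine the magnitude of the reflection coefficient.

Γ = (Z_L − Z_0)/(Z_L + Z_0) = (589.9 + j925)/(1251 + j925)
|Γ| = 1100/1560

|Γ| ≈ 0.705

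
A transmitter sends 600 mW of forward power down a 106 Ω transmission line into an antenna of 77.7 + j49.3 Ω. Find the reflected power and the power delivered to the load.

|Γ| = |(-28.3 + j49.3)/(183.7 + j49.3)| = 0.299
|Γ|² = 0.0893
P_refl = |Γ|²·P_inc = 53.6 mW, P_del = (1 − |Γ|²)·P_inc = 546 mW

P_reflected ≈ 53.6 mW; P_delivered ≈ 546 mW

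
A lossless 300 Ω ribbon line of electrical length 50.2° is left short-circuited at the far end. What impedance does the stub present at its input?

Z_in ≈ +j360 Ω

tan(βl) = 1.2
For a short-circuited stub, Z_in = jZ_0·tan(βl)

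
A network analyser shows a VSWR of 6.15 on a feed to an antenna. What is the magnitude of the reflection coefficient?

|Γ| ≈ 0.72

|Γ| = (S − 1)/(S + 1) = (6.15 − 1)/(6.15 + 1) = 5.15/7.15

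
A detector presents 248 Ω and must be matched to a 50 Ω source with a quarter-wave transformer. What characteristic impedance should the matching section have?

Z_qwt ≈ 111 Ω

Z_qwt = √(Z_0·R_L) = √(50 × 248) = √12400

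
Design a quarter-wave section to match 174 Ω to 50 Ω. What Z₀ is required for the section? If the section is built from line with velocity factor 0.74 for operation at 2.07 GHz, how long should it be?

Z_qwt ≈ 93.3 Ω; length ≈ 2.68 cm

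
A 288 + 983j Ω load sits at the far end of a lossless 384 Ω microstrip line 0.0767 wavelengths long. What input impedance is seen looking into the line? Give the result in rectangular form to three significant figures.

βl = 2π × 0.0767 = 27.6°
tan(βl) = tan(27.6°) = 0.523
Z_in = Z_0·(Z_L + jZ_0·tanβl)/(Z_0 + jZ_L·tanβl)
     = 384·(288 + j1180)/(-130 + j151)

Z_in ≈ 1360 − j1910 Ω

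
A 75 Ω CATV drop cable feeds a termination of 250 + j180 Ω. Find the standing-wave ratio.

Γ = (Z_L − Z_0)/(Z_L + Z_0) = (175 + j180)/(325 + j180)
|Γ| = 251/372 = 0.676
VSWR = (1 + |Γ|)/(1 − |Γ|) = 1.68/0.324

VSWR ≈ 5.17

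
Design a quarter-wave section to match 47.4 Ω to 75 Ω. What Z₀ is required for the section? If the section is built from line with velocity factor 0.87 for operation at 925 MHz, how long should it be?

Z_qwt ≈ 59.6 Ω; length ≈ 7.05 cm

Z_qwt = √(Z_0·R_L) = √(75 × 47.4) = √3555
λ = 0.87·c/f = 0.282 m, so l = λ/4 = 0.0705 m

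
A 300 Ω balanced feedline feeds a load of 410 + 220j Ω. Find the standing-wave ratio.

VSWR ≈ 1.99

Γ = (Z_L − Z_0)/(Z_L + Z_0) = (110 + j220)/(710 + j220)
|Γ| = 246/743 = 0.331
VSWR = (1 + |Γ|)/(1 − |Γ|) = 1.33/0.669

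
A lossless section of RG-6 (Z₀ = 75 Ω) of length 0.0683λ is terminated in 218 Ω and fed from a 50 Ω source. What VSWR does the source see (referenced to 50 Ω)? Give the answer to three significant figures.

βl = 2π × 0.0683 = 24.6°
tan(βl) = 0.458
Z_in = Z_0·(Z_L + jZ_0·tanβl)/(Z_0 + jZ_L·tanβl) = 95.2 − j92.3 Ω
Γ_s = (Z_in − Z_s)/(Z_in + Z_s) = (45.2 − j92.3)/(145 − j92.3), |Γ_s| = 0.597
VSWR = (1 + |Γ_s|)/(1 − |Γ_s|)

VSWR ≈ 3.97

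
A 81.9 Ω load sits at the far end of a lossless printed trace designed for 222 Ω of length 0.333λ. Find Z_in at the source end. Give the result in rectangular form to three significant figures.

Z_in ≈ 234 − j236 Ω

βl = 2π × 0.333 = 120°
tan(βl) = tan(120°) = -1.74
Z_in = Z_0·(Z_L + jZ_0·tanβl)/(Z_0 + jZ_L·tanβl)
     = 222·(81.9 − j386)/(222 − j143)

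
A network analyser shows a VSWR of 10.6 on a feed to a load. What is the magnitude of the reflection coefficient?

|Γ| = (S − 1)/(S + 1) = (10.6 − 1)/(10.6 + 1) = 9.6/11.6

|Γ| ≈ 0.828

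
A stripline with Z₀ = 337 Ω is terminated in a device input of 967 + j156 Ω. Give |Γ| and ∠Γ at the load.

Γ = (Z_L − Z_0)/(Z_L + Z_0) = (630 + j156)/(1304 + j156)
|Γ| = 649/1310 = 0.494

Γ ≈ 0.494 ∠ 7.09°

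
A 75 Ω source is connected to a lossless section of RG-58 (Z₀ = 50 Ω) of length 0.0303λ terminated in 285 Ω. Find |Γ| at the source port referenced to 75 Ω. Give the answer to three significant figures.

βl = 2π × 0.0303 = 10.9°
tan(βl) = 0.193
Z_in = Z_0·(Z_L + jZ_0·tanβl)/(Z_0 + jZ_L·tanβl) = 134 − j138 Ω
Γ_s = (Z_in − Z_s)/(Z_in + Z_s) = (59 − j138)/(209 − j138), |Γ_s| = 0.598

|Γ| ≈ 0.598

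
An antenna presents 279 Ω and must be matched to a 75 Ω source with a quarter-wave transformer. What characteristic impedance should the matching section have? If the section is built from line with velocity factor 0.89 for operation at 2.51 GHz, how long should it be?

Z_qwt ≈ 145 Ω; length ≈ 2.66 cm

Z_qwt = √(Z_0·R_L) = √(75 × 279) = √20920
λ = 0.89·c/f = 0.106 m, so l = λ/4 = 0.0266 m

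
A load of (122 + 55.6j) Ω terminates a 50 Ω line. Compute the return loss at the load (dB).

Γ = (72 + j55.6)/(172 + j55.6), |Γ| = 0.503
RL = −20·log₁₀|Γ| = −20·log₁₀(0.503)

RL ≈ 5.96 dB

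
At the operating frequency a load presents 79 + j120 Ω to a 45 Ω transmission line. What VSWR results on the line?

VSWR ≈ 6.21

Γ = (Z_L − Z_0)/(Z_L + Z_0) = (34 + j120)/(124 + j120)
|Γ| = 125/173 = 0.723
VSWR = (1 + |Γ|)/(1 − |Γ|) = 1.72/0.277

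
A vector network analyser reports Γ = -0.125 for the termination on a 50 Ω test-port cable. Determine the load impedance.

Z_L = Z_0·(1 + Γ)/(1 − Γ) = 50·(0.875)/(1.12)

Z_L ≈ 38.9 Ω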